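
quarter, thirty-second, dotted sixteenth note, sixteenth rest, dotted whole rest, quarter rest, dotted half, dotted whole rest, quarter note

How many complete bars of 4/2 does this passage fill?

2

One bar of 4/2 = 64 thirty-second notes.
Convert each value to thirty-second notes: quarter = 8; thirty-second = 1; dotted sixteenth note = 3; sixteenth rest = 2; dotted whole rest = 48; quarter rest = 8; dotted half = 24; dotted whole rest = 48; quarter note = 8.
Altogether 8 + 1 + 3 + 2 + 48 + 8 + 24 + 48 + 8 = 150.
150 ÷ 64 = 2 complete bars with 22 left over.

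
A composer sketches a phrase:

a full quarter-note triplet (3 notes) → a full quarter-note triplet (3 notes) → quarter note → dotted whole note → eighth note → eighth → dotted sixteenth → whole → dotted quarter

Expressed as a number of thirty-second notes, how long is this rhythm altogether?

143

Working in thirty-second notes: a full quarter-note triplet (3 notes) (three triplet quarters span one half) = 16; a full quarter-note triplet (3 notes) (three triplet quarters span one half) = 16; quarter note = 8; dotted whole note = 48; eighth note = 4; eighth = 4; dotted sixteenth = 3; whole = 32; dotted quarter = 12.
Altogether 16 + 16 + 8 + 48 + 4 + 4 + 3 + 32 + 12 = 143 thirty-second notes.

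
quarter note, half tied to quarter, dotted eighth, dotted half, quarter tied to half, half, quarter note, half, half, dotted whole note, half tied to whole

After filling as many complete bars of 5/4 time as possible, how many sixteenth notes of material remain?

19

One bar of 5/4 = 20 sixteenth notes.
Convert each value to sixteenth notes: quarter note = 4; half tied to quarter (half + quarter) = 12; dotted eighth = 3; dotted half = 12; quarter tied to half (quarter + half) = 12; half = 8; quarter note = 4; half = 8; half = 8; dotted whole note = 24; half tied to whole (half + whole) = 24.
Total: 4 + 12 + 3 + 12 + 12 + 8 + 4 + 8 + 8 + 24 + 24 = 119.
119 ÷ 20 = 5 complete bars with 19 sixteenth notes remaining.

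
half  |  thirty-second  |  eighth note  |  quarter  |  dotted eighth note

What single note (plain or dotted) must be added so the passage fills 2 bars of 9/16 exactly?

thirty-second note

2 bars of 9/16 = 36 thirty-second notes.
Each duration in thirty-second notes: half = 16; thirty-second = 1; eighth note = 4; quarter = 8; dotted eighth note = 6.
Total: 16 + 1 + 4 + 8 + 6 = 35.
Remaining: 36 − 35 = 1 thirty-second note, which is a thirty-second note.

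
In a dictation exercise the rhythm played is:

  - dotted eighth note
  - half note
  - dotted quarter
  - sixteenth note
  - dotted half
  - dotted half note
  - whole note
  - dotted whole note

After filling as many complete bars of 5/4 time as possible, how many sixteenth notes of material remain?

One bar of 5/4 = 20 sixteenth notes.
Express everything in sixteenth notes: dotted eighth note = 3; half note = 8; dotted quarter = 6; sixteenth note = 1; dotted half = 12; dotted half note = 12; whole note = 16; dotted whole note = 24.
Altogether 3 + 8 + 6 + 1 + 12 + 12 + 16 + 24 = 82.
82 ÷ 20 = 4 complete bars with 2 sixteenth notes remaining.

2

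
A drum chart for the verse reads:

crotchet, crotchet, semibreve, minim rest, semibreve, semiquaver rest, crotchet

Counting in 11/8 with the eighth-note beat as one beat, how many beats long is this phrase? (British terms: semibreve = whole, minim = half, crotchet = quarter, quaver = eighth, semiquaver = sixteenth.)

One eighth-note beat = 2 sixteenth notes.
Each duration in sixteenth notes: crotchet = 4; crotchet = 4; semibreve = 16; minim rest = 8; semibreve = 16; semiquaver rest = 1; crotchet = 4.
Adding: 4 + 4 + 16 + 8 + 16 + 1 + 4 = 53.
53 ÷ 2 = 26.5 beats.

26.5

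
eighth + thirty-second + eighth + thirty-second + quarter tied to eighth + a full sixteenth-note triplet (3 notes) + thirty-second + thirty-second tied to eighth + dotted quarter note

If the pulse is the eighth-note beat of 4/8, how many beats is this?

11

One eighth-note beat = 4 thirty-second notes.
Express everything in thirty-second notes: eighth = 4; thirty-second = 1; eighth = 4; thirty-second = 1; quarter tied to eighth (quarter + eighth) = 12; a full sixteenth-note triplet (3 notes) (three triplet sixteenths span one eighth) = 4; thirty-second = 1; thirty-second tied to eighth (thirty-second + eighth) = 5; dotted quarter note = 12.
Sum: 4 + 1 + 4 + 1 + 12 + 4 + 1 + 5 + 12 = 44.
44 ÷ 4 = 11 beats.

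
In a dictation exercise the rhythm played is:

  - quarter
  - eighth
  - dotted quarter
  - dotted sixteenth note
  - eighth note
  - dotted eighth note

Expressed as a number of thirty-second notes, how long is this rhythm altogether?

37

Express everything in thirty-second notes: quarter = 8; eighth = 4; dotted quarter = 12; dotted sixteenth note = 3; eighth note = 4; dotted eighth note = 6.
Altogether 8 + 4 + 12 + 3 + 4 + 6 = 37 thirty-second notes.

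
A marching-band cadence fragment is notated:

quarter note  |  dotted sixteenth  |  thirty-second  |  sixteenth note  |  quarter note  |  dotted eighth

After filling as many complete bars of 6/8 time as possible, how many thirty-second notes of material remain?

4

One bar of 6/8 = 24 thirty-second notes.
Working in thirty-second notes: quarter note = 8; dotted sixteenth = 3; thirty-second = 1; sixteenth note = 2; quarter note = 8; dotted eighth = 6.
Altogether 8 + 3 + 1 + 2 + 8 + 6 = 28.
28 ÷ 24 = 1 complete bar with 4 thirty-second notes remaining.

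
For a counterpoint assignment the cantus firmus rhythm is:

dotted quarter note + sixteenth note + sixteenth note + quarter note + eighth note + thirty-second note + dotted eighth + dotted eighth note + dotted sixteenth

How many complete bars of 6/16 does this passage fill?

One bar of 6/16 = 12 thirty-second notes.
Express everything in thirty-second notes: dotted quarter note = 12; sixteenth note = 2; sixteenth note = 2; quarter note = 8; eighth note = 4; thirty-second note = 1; dotted eighth = 6; dotted eighth note = 6; dotted sixteenth = 3.
Adding: 12 + 2 + 2 + 8 + 4 + 1 + 6 + 6 + 3 = 44.
44 ÷ 12 = 3 complete bars with 8 left over.

3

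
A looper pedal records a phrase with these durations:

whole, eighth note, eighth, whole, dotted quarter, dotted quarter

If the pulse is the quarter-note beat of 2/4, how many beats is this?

12

One quarter-note beat = 2 eighth notes.
In eighth notes: whole = 8; eighth note = 1; eighth = 1; whole = 8; dotted quarter = 3; dotted quarter = 3.
Altogether 8 + 1 + 1 + 8 + 3 + 3 = 24.
24 ÷ 2 = 12 beats.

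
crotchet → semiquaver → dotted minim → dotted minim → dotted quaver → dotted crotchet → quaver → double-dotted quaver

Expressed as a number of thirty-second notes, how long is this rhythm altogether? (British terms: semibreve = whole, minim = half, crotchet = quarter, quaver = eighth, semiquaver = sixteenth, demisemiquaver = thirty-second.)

Express everything in thirty-second notes: crotchet = 8; semiquaver = 2; dotted minim = 24; dotted minim = 24; dotted quaver = 6; dotted crotchet = 12; quaver = 4; double-dotted quaver = 7.
Total: 8 + 2 + 24 + 24 + 6 + 12 + 4 + 7 = 87 thirty-second notes.

87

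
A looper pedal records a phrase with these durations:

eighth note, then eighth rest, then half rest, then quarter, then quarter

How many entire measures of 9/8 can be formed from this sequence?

1

One bar of 9/8 = 9 eighth notes.
In eighth notes: eighth note = 1; eighth rest = 1; half rest = 4; quarter = 2; quarter = 2.
Total: 1 + 1 + 4 + 2 + 2 = 10.
10 ÷ 9 = 1 complete bar with 1 left over.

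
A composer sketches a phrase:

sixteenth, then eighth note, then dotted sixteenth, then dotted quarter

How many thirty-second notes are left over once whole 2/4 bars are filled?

5

One bar of 2/4 = 16 thirty-second notes.
Working in thirty-second notes: sixteenth = 2; eighth note = 4; dotted sixteenth = 3; dotted quarter = 12.
Adding: 2 + 4 + 3 + 12 = 21.
21 ÷ 16 = 1 complete bar with 5 thirty-second notes remaining.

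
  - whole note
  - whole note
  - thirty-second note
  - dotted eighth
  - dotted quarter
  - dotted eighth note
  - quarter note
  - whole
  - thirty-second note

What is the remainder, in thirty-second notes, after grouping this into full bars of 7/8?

18

One bar of 7/8 = 28 thirty-second notes.
Each duration in thirty-second notes: whole note = 32; whole note = 32; thirty-second note = 1; dotted eighth = 6; dotted quarter = 12; dotted eighth note = 6; quarter note = 8; whole = 32; thirty-second note = 1.
Adding: 32 + 32 + 1 + 6 + 12 + 6 + 8 + 32 + 1 = 130.
130 ÷ 28 = 4 complete bars with 18 thirty-second notes remaining.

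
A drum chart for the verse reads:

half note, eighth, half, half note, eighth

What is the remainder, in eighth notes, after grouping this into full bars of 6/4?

One bar of 6/4 = 12 eighth notes.
Convert each value to eighth notes: half note = 4; eighth = 1; half = 4; half note = 4; eighth = 1.
Sum: 4 + 1 + 4 + 4 + 1 = 14.
14 ÷ 12 = 1 complete bar with 2 eighth notes remaining.

2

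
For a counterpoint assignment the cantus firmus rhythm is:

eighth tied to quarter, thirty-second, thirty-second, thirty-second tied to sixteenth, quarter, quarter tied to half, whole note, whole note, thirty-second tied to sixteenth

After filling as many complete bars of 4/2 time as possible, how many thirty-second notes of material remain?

52

One bar of 4/2 = 64 thirty-second notes.
Each duration in thirty-second notes: eighth tied to quarter (eighth + quarter) = 12; thirty-second = 1; thirty-second = 1; thirty-second tied to sixteenth (thirty-second + sixteenth) = 3; quarter = 8; quarter tied to half (quarter + half) = 24; whole note = 32; whole note = 32; thirty-second tied to sixteenth (thirty-second + sixteenth) = 3.
Total: 12 + 1 + 1 + 3 + 8 + 24 + 32 + 32 + 3 = 116.
116 ÷ 64 = 1 complete bar with 52 thirty-second notes remaining.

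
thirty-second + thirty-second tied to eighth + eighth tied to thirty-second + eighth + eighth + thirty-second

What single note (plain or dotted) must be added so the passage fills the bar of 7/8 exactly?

The bar of 7/8 = 28 thirty-second notes.
Express everything in thirty-second notes: thirty-second = 1; thirty-second tied to eighth (thirty-second + eighth) = 5; eighth tied to thirty-second (eighth + thirty-second) = 5; eighth = 4; eighth = 4; thirty-second = 1.
Altogether 1 + 5 + 5 + 4 + 4 + 1 = 20.
Remaining: 28 − 20 = 8 thirty-second notes, which is a quarter note.

quarter note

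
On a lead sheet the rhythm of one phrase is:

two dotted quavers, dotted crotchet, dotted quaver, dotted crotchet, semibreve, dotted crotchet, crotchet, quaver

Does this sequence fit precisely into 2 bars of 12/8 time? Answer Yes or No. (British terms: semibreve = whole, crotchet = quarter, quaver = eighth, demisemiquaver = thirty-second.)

One bar of 12/8 = 24 sixteenth notes, so 2 bars = 48.
Working in sixteenth notes: dotted quaver = 3; dotted quaver = 3; dotted crotchet = 6; dotted quaver = 3; dotted crotchet = 6; semibreve = 16; dotted crotchet = 6; crotchet = 4; quaver = 2.
Total: 3 + 3 + 6 + 3 + 6 + 16 + 6 + 4 + 2 = 49.
49 exceeds 48, so the answer is No.

No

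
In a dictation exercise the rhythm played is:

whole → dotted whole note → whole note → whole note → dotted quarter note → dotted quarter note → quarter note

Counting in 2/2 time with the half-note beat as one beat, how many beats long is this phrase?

One half-note beat = 4 eighth notes.
Convert each value to eighth notes: whole = 8; dotted whole note = 12; whole note = 8; whole note = 8; dotted quarter note = 3; dotted quarter note = 3; quarter note = 2.
Adding: 8 + 12 + 8 + 8 + 3 + 3 + 2 = 44.
44 ÷ 4 = 11 beats.

11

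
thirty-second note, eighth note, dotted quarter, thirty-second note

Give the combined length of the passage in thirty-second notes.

Working in thirty-second notes: thirty-second note = 1; eighth note = 4; dotted quarter = 12; thirty-second note = 1.
Sum: 1 + 4 + 12 + 1 = 18 thirty-second notes.

18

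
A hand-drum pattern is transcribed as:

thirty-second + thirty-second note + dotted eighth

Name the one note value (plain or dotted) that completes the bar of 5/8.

The bar of 5/8 = 20 thirty-second notes.
Convert each value to thirty-second notes: thirty-second = 1; thirty-second note = 1; dotted eighth = 6.
Sum: 1 + 1 + 6 = 8.
Remaining: 20 − 8 = 12 thirty-second notes, which is a dotted quarter note.

dotted quarter note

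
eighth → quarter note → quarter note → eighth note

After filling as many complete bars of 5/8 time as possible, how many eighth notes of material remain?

One bar of 5/8 = 5 eighth notes.
Convert each value to eighth notes: eighth = 1; quarter note = 2; quarter note = 2; eighth note = 1.
Total: 1 + 2 + 2 + 1 = 6.
6 ÷ 5 = 1 complete bar with 1 eighth note remaining.

1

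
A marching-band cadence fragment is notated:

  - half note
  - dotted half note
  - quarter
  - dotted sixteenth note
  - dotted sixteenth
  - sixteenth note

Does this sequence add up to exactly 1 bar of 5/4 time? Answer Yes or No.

No

One bar of 5/4 = 40 thirty-second notes.
Each duration in thirty-second notes: half note = 16; dotted half note = 24; quarter = 8; dotted sixteenth note = 3; dotted sixteenth = 3; sixteenth note = 2.
Altogether 16 + 24 + 8 + 3 + 3 + 2 = 56.
56 exceeds 40, so the answer is No.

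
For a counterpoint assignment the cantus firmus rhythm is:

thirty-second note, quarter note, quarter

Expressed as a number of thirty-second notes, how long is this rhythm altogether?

Convert each value to thirty-second notes: thirty-second note = 1; quarter note = 8; quarter = 8.
Sum: 1 + 8 + 8 = 17 thirty-second notes.

17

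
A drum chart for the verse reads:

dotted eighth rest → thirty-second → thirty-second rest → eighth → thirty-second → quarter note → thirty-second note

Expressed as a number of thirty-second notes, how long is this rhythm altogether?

22

Convert each value to thirty-second notes: dotted eighth rest = 6; thirty-second = 1; thirty-second rest = 1; eighth = 4; thirty-second = 1; quarter note = 8; thirty-second note = 1.
Altogether 6 + 1 + 1 + 4 + 1 + 8 + 1 = 22 thirty-second notes.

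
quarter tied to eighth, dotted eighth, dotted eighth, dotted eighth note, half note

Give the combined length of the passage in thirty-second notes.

In thirty-second notes: quarter tied to eighth (quarter + eighth) = 12; dotted eighth = 6; dotted eighth = 6; dotted eighth note = 6; half note = 16.
Sum: 12 + 6 + 6 + 6 + 16 = 46 thirty-second notes.

46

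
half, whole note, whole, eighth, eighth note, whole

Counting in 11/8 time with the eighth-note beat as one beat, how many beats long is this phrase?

One eighth-note beat = 2 sixteenth notes.
Working in sixteenth notes: half = 8; whole note = 16; whole = 16; eighth = 2; eighth note = 2; whole = 16.
Altogether 8 + 16 + 16 + 2 + 2 + 16 = 60.
60 ÷ 2 = 30 beats.

30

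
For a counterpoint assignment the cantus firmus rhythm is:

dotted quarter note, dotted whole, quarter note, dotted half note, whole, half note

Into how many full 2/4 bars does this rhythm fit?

8

One bar of 2/4 = 4 eighth notes.
Working in eighth notes: dotted quarter note = 3; dotted whole = 12; quarter note = 2; dotted half note = 6; whole = 8; half note = 4.
Total: 3 + 12 + 2 + 6 + 8 + 4 = 35.
35 ÷ 4 = 8 complete bars with 3 left over.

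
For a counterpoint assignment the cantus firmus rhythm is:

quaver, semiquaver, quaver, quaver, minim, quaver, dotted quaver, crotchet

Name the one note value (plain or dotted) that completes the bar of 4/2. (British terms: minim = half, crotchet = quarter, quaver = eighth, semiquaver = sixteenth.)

half note

The bar of 4/2 = 32 sixteenth notes.
Each duration in sixteenth notes: quaver = 2; semiquaver = 1; quaver = 2; quaver = 2; minim = 8; quaver = 2; dotted quaver = 3; crotchet = 4.
Sum: 2 + 1 + 2 + 2 + 8 + 2 + 3 + 4 = 24.
Remaining: 32 − 24 = 8 sixteenth notes, which is a half note.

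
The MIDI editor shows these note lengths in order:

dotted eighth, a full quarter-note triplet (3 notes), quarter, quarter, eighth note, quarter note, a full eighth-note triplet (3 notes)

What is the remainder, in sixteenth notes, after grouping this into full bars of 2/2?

One bar of 2/2 = 16 sixteenth notes.
Each duration in sixteenth notes: dotted eighth = 3; a full quarter-note triplet (3 notes) (three triplet quarters span one half) = 8; quarter = 4; quarter = 4; eighth note = 2; quarter note = 4; a full eighth-note triplet (3 notes) (three triplet eighths span one quarter) = 4.
Total: 3 + 8 + 4 + 4 + 2 + 4 + 4 = 29.
29 ÷ 16 = 1 complete bar with 13 sixteenth notes remaining.

13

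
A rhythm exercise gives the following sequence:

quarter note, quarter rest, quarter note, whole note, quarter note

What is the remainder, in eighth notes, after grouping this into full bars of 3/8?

1

One bar of 3/8 = 3 eighth notes.
Express everything in eighth notes: quarter note = 2; quarter rest = 2; quarter note = 2; whole note = 8; quarter note = 2.
Sum: 2 + 2 + 2 + 8 + 2 = 16.
16 ÷ 3 = 5 complete bars with 1 eighth note remaining.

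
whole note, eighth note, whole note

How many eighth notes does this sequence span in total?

Convert each value to eighth notes: whole note = 8; eighth note = 1; whole note = 8.
Total: 8 + 1 + 8 = 17 eighth notes.

17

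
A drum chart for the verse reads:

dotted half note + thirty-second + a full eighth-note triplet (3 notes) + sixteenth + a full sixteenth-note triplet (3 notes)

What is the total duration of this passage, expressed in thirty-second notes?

39

In thirty-second notes: dotted half note = 24; thirty-second = 1; a full eighth-note triplet (3 notes) (three triplet eighths span one quarter) = 8; sixteenth = 2; a full sixteenth-note triplet (3 notes) (three triplet sixteenths span one eighth) = 4.
Sum: 24 + 1 + 8 + 2 + 4 = 39 thirty-second notes.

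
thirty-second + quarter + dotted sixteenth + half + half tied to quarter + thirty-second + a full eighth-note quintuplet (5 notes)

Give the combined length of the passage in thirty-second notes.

69

Convert each value to thirty-second notes: thirty-second = 1; quarter = 8; dotted sixteenth = 3; half = 16; half tied to quarter (half + quarter) = 24; thirty-second = 1; a full eighth-note quintuplet (5 notes) (five quintuplet eighths span one half) = 16.
Total: 1 + 8 + 3 + 16 + 24 + 1 + 16 = 69 thirty-second notes.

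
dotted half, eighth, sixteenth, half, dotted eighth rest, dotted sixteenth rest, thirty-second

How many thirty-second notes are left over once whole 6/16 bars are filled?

8

One bar of 6/16 = 12 thirty-second notes.
Working in thirty-second notes: dotted half = 24; eighth = 4; sixteenth = 2; half = 16; dotted eighth rest = 6; dotted sixteenth rest = 3; thirty-second = 1.
Adding: 24 + 4 + 2 + 16 + 6 + 3 + 1 = 56.
56 ÷ 12 = 4 complete bars with 8 thirty-second notes remaining.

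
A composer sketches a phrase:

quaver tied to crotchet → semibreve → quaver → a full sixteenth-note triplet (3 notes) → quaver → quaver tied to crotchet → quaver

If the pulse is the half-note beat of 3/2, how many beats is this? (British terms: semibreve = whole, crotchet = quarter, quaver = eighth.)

One half-note beat = 4 eighth notes.
Convert each value to eighth notes: quaver tied to crotchet (quaver + crotchet) = 3; semibreve = 8; quaver = 1; a full sixteenth-note triplet (3 notes) (three triplet sixteenths span one eighth) = 1; quaver = 1; quaver tied to crotchet (quaver + crotchet) = 3; quaver = 1.
Altogether 3 + 8 + 1 + 1 + 1 + 3 + 1 = 18.
18 ÷ 4 = 4.5 beats.

4.5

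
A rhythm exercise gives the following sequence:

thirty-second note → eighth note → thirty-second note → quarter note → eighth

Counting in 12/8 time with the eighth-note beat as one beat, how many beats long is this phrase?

One eighth-note beat = 4 thirty-second notes.
In thirty-second notes: thirty-second note = 1; eighth note = 4; thirty-second note = 1; quarter note = 8; eighth = 4.
Altogether 1 + 4 + 1 + 8 + 4 = 18.
18 ÷ 4 = 4.5 beats.

4.5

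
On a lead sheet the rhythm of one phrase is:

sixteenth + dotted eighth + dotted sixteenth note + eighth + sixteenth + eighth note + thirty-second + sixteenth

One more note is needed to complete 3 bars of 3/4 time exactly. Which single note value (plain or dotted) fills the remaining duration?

dotted whole note

3 bars of 3/4 = 72 thirty-second notes.
Express everything in thirty-second notes: sixteenth = 2; dotted eighth = 6; dotted sixteenth note = 3; eighth = 4; sixteenth = 2; eighth note = 4; thirty-second = 1; sixteenth = 2.
Altogether 2 + 6 + 3 + 4 + 2 + 4 + 1 + 2 = 24.
Remaining: 72 − 24 = 48 thirty-second notes, which is a dotted whole note.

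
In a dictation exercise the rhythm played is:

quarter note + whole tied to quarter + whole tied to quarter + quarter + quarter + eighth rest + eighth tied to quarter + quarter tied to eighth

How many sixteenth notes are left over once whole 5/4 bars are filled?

6

One bar of 5/4 = 10 eighth notes.
Express everything in eighth notes: quarter note = 2; whole tied to quarter (whole + quarter) = 10; whole tied to quarter (whole + quarter) = 10; quarter = 2; quarter = 2; eighth rest = 1; eighth tied to quarter (eighth + quarter) = 3; quarter tied to eighth (quarter + eighth) = 3.
Altogether 2 + 10 + 10 + 2 + 2 + 1 + 3 + 3 = 33.
33 ÷ 10 = 3 complete bars with 3 eighth notes remaining = 6 sixteenth notes.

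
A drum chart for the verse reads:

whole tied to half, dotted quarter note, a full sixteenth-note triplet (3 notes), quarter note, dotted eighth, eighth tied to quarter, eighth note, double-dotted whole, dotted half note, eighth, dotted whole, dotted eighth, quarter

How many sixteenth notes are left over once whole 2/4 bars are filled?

0

One bar of 2/4 = 8 sixteenth notes.
In sixteenth notes: whole tied to half (whole + half) = 24; dotted quarter note = 6; a full sixteenth-note triplet (3 notes) (three triplet sixteenths span one eighth) = 2; quarter note = 4; dotted eighth = 3; eighth tied to quarter (eighth + quarter) = 6; eighth note = 2; double-dotted whole = 28; dotted half note = 12; eighth = 2; dotted whole = 24; dotted eighth = 3; quarter = 4.
Sum: 24 + 6 + 2 + 4 + 3 + 6 + 2 + 28 + 12 + 2 + 24 + 3 + 4 = 120.
120 ÷ 8 = 15 complete bars with 0 sixteenth notes remaining.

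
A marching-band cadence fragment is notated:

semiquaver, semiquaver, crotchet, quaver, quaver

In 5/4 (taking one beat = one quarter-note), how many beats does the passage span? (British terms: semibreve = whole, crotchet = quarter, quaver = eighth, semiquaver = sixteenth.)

2.5

One quarter-note beat = 4 sixteenth notes.
Express everything in sixteenth notes: semiquaver = 1; semiquaver = 1; crotchet = 4; quaver = 2; quaver = 2.
Total: 1 + 1 + 4 + 2 + 2 = 10.
10 ÷ 4 = 2.5 beats.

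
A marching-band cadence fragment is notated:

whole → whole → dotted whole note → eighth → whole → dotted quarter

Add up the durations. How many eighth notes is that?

Convert each value to eighth notes: whole = 8; whole = 8; dotted whole note = 12; eighth = 1; whole = 8; dotted quarter = 3.
Total: 8 + 8 + 12 + 1 + 8 + 3 = 40 eighth notes.

40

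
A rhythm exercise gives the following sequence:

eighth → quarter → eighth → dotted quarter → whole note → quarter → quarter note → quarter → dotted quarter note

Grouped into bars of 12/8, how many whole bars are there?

One bar of 12/8 = 12 eighth notes.
Convert each value to eighth notes: eighth = 1; quarter = 2; eighth = 1; dotted quarter = 3; whole note = 8; quarter = 2; quarter note = 2; quarter = 2; dotted quarter note = 3.
Sum: 1 + 2 + 1 + 3 + 8 + 2 + 2 + 2 + 3 = 24.
24 ÷ 12 = 2 complete bars with 0 left over.

2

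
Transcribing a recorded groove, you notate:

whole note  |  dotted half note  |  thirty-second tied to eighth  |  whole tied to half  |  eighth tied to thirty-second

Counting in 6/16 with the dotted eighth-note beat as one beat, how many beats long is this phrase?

19

One dotted eighth-note beat = 6 thirty-second notes.
Working in thirty-second notes: whole note = 32; dotted half note = 24; thirty-second tied to eighth (thirty-second + eighth) = 5; whole tied to half (whole + half) = 48; eighth tied to thirty-second (eighth + thirty-second) = 5.
Altogether 32 + 24 + 5 + 48 + 5 = 114.
114 ÷ 6 = 19 beats.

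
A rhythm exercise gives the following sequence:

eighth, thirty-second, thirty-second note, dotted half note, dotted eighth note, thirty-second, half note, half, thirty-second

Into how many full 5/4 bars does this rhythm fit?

1

One bar of 5/4 = 40 thirty-second notes.
Working in thirty-second notes: eighth = 4; thirty-second = 1; thirty-second note = 1; dotted half note = 24; dotted eighth note = 6; thirty-second = 1; half note = 16; half = 16; thirty-second = 1.
Adding: 4 + 1 + 1 + 24 + 6 + 1 + 16 + 16 + 1 = 70.
70 ÷ 40 = 1 complete bar with 30 left over.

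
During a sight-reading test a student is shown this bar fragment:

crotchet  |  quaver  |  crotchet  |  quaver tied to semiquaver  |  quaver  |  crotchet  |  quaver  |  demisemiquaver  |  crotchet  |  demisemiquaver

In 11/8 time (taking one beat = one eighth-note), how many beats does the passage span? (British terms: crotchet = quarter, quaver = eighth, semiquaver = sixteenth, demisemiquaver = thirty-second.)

One eighth-note beat = 4 thirty-second notes.
In thirty-second notes: crotchet = 8; quaver = 4; crotchet = 8; quaver tied to semiquaver (quaver + semiquaver) = 6; quaver = 4; crotchet = 8; quaver = 4; demisemiquaver = 1; crotchet = 8; demisemiquaver = 1.
Total: 8 + 4 + 8 + 6 + 4 + 8 + 4 + 1 + 8 + 1 = 52.
52 ÷ 4 = 13 beats.

13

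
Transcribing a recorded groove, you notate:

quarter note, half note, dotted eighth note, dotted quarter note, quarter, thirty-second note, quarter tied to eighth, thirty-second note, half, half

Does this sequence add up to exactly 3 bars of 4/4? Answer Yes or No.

One bar of 4/4 = 32 thirty-second notes, so 3 bars = 96.
In thirty-second notes: quarter note = 8; half note = 16; dotted eighth note = 6; dotted quarter note = 12; quarter = 8; thirty-second note = 1; quarter tied to eighth (quarter + eighth) = 12; thirty-second note = 1; half = 16; half = 16.
Total: 8 + 16 + 6 + 12 + 8 + 1 + 12 + 1 + 16 + 16 = 96.
96 equals 96, so the answer is Yes.

Yes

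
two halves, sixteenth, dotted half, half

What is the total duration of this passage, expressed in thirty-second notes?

Convert each value to thirty-second notes: half = 16; half = 16; sixteenth = 2; dotted half = 24; half = 16.
Sum: 16 + 16 + 2 + 24 + 16 = 74 thirty-second notes.

74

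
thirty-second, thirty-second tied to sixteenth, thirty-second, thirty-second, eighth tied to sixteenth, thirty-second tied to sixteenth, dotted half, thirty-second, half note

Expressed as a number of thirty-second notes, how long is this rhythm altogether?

56

Each duration in thirty-second notes: thirty-second = 1; thirty-second tied to sixteenth (thirty-second + sixteenth) = 3; thirty-second = 1; thirty-second = 1; eighth tied to sixteenth (eighth + sixteenth) = 6; thirty-second tied to sixteenth (thirty-second + sixteenth) = 3; dotted half = 24; thirty-second = 1; half note = 16.
Adding: 1 + 3 + 1 + 1 + 6 + 3 + 24 + 1 + 16 = 56 thirty-second notes.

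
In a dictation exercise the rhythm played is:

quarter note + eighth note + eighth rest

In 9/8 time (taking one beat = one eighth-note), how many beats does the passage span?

One eighth-note beat = 2 sixteenth notes.
In sixteenth notes: quarter note = 4; eighth note = 2; eighth rest = 2.
Total: 4 + 2 + 2 = 8.
8 ÷ 2 = 4 beats.

4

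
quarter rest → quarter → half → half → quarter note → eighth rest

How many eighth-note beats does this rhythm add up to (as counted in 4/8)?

One eighth-note beat = 2 sixteenth notes.
Express everything in sixteenth notes: quarter rest = 4; quarter = 4; half = 8; half = 8; quarter note = 4; eighth rest = 2.
Adding: 4 + 4 + 8 + 8 + 4 + 2 = 30.
30 ÷ 2 = 15 beats.

15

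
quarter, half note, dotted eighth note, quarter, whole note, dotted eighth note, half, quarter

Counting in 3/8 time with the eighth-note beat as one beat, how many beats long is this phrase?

25

One eighth-note beat = 2 sixteenth notes.
Each duration in sixteenth notes: quarter = 4; half note = 8; dotted eighth note = 3; quarter = 4; whole note = 16; dotted eighth note = 3; half = 8; quarter = 4.
Altogether 4 + 8 + 3 + 4 + 16 + 3 + 8 + 4 = 50.
50 ÷ 2 = 25 beats.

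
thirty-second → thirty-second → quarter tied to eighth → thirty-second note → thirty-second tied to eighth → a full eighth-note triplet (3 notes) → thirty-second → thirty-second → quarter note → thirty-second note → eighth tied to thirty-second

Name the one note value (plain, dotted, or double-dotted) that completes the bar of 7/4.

dotted quarter note

The bar of 7/4 = 56 thirty-second notes.
In thirty-second notes: thirty-second = 1; thirty-second = 1; quarter tied to eighth (quarter + eighth) = 12; thirty-second note = 1; thirty-second tied to eighth (thirty-second + eighth) = 5; a full eighth-note triplet (3 notes) (three triplet eighths span one quarter) = 8; thirty-second = 1; thirty-second = 1; quarter note = 8; thirty-second note = 1; eighth tied to thirty-second (eighth + thirty-second) = 5.
Total: 1 + 1 + 12 + 1 + 5 + 8 + 1 + 1 + 8 + 1 + 5 = 44.
Remaining: 56 − 44 = 12 thirty-second notes, which is a dotted quarter note.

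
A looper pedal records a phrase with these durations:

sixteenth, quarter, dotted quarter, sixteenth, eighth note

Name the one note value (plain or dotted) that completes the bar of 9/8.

The bar of 9/8 = 18 sixteenth notes.
Each duration in sixteenth notes: sixteenth = 1; quarter = 4; dotted quarter = 6; sixteenth = 1; eighth note = 2.
Altogether 1 + 4 + 6 + 1 + 2 = 14.
Remaining: 18 − 14 = 4 sixteenth notes, which is a quarter note.

quarter note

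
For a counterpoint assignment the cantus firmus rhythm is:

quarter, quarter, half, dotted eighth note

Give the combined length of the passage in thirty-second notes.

38

Express everything in thirty-second notes: quarter = 8; quarter = 8; half = 16; dotted eighth note = 6.
Total: 8 + 8 + 16 + 6 = 38 thirty-second notes.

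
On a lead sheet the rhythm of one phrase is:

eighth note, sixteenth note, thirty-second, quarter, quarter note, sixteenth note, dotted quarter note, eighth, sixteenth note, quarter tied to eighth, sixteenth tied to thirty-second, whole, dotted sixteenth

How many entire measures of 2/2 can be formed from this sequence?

One bar of 2/2 = 32 thirty-second notes.
Working in thirty-second notes: eighth note = 4; sixteenth note = 2; thirty-second = 1; quarter = 8; quarter note = 8; sixteenth note = 2; dotted quarter note = 12; eighth = 4; sixteenth note = 2; quarter tied to eighth (quarter + eighth) = 12; sixteenth tied to thirty-second (sixteenth + thirty-second) = 3; whole = 32; dotted sixteenth = 3.
Altogether 4 + 2 + 1 + 8 + 8 + 2 + 12 + 4 + 2 + 12 + 3 + 32 + 3 = 93.
93 ÷ 32 = 2 complete bars with 29 left over.

2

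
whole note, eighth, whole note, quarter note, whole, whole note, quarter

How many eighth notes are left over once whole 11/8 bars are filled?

One bar of 11/8 = 11 eighth notes.
Convert each value to eighth notes: whole note = 8; eighth = 1; whole note = 8; quarter note = 2; whole = 8; whole note = 8; quarter = 2.
Total: 8 + 1 + 8 + 2 + 8 + 8 + 2 = 37.
37 ÷ 11 = 3 complete bars with 4 eighth notes remaining.

4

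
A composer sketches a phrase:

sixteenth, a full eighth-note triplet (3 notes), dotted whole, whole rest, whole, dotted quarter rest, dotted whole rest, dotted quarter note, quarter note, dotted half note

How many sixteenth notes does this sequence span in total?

Working in sixteenth notes: sixteenth = 1; a full eighth-note triplet (3 notes) (three triplet eighths span one quarter) = 4; dotted whole = 24; whole rest = 16; whole = 16; dotted quarter rest = 6; dotted whole rest = 24; dotted quarter note = 6; quarter note = 4; dotted half note = 12.
Sum: 1 + 4 + 24 + 16 + 16 + 6 + 24 + 6 + 4 + 12 = 113 sixteenth notes.

113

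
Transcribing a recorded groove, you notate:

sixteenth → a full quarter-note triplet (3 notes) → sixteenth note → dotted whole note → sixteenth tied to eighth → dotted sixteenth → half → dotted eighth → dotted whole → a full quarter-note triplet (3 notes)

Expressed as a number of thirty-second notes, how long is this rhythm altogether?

Each duration in thirty-second notes: sixteenth = 2; a full quarter-note triplet (3 notes) (three triplet quarters span one half) = 16; sixteenth note = 2; dotted whole note = 48; sixteenth tied to eighth (sixteenth + eighth) = 6; dotted sixteenth = 3; half = 16; dotted eighth = 6; dotted whole = 48; a full quarter-note triplet (3 notes) (three triplet quarters span one half) = 16.
Altogether 2 + 16 + 2 + 48 + 6 + 3 + 16 + 6 + 48 + 16 = 163 thirty-second notes.

163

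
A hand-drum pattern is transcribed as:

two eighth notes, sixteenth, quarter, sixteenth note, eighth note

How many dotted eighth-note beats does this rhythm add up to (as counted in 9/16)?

One dotted eighth-note beat = 3 sixteenth notes.
Convert each value to sixteenth notes: eighth note = 2; eighth note = 2; sixteenth = 1; quarter = 4; sixteenth note = 1; eighth note = 2.
Total: 2 + 2 + 1 + 4 + 1 + 2 = 12.
12 ÷ 3 = 4 beats.

4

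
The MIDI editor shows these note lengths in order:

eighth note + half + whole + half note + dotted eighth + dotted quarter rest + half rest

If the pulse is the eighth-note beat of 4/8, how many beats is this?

25.5

One eighth-note beat = 2 sixteenth notes.
Express everything in sixteenth notes: eighth note = 2; half = 8; whole = 16; half note = 8; dotted eighth = 3; dotted quarter rest = 6; half rest = 8.
Adding: 2 + 8 + 16 + 8 + 3 + 6 + 8 = 51.
51 ÷ 2 = 25.5 beats.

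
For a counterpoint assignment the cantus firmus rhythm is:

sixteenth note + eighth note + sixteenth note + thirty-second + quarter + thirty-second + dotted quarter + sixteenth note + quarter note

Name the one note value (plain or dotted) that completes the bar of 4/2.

The bar of 4/2 = 64 thirty-second notes.
Express everything in thirty-second notes: sixteenth note = 2; eighth note = 4; sixteenth note = 2; thirty-second = 1; quarter = 8; thirty-second = 1; dotted quarter = 12; sixteenth note = 2; quarter note = 8.
Adding: 2 + 4 + 2 + 1 + 8 + 1 + 12 + 2 + 8 = 40.
Remaining: 64 − 40 = 24 thirty-second notes, which is a dotted half note.

dotted half note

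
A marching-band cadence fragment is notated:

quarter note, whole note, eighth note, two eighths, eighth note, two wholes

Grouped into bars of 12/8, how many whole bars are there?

One bar of 12/8 = 12 eighth notes.
Express everything in eighth notes: quarter note = 2; whole note = 8; eighth note = 1; eighth = 1; eighth = 1; eighth note = 1; whole = 8; whole = 8.
Adding: 2 + 8 + 1 + 1 + 1 + 1 + 8 + 8 = 30.
30 ÷ 12 = 2 complete bars with 6 left over.

2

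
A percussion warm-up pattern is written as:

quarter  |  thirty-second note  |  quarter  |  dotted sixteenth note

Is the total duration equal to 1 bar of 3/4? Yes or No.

One bar of 3/4 = 24 thirty-second notes.
Working in thirty-second notes: quarter = 8; thirty-second note = 1; quarter = 8; dotted sixteenth note = 3.
Altogether 8 + 1 + 8 + 3 = 20.
20 falls short of 24, so the answer is No.

No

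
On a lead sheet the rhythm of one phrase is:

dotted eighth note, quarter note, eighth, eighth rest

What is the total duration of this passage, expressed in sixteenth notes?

Working in sixteenth notes: dotted eighth note = 3; quarter note = 4; eighth = 2; eighth rest = 2.
Adding: 3 + 4 + 2 + 2 = 11 sixteenth notes.

11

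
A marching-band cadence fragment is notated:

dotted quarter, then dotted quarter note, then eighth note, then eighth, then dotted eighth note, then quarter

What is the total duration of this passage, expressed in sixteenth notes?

23

In sixteenth notes: dotted quarter = 6; dotted quarter note = 6; eighth note = 2; eighth = 2; dotted eighth note = 3; quarter = 4.
Sum: 6 + 6 + 2 + 2 + 3 + 4 = 23 sixteenth notes.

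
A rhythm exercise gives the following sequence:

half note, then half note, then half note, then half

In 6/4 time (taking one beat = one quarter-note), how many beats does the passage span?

One quarter-note beat = 2 eighth notes.
Express everything in eighth notes: half note = 4; half note = 4; half note = 4; half = 4.
Adding: 4 + 4 + 4 + 4 = 16.
16 ÷ 2 = 8 beats.

8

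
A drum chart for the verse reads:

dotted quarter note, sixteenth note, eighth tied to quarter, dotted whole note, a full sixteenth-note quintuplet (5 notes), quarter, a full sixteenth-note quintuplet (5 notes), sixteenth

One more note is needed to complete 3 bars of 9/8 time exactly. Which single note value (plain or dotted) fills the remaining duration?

quarter note

3 bars of 9/8 = 54 sixteenth notes.
Express everything in sixteenth notes: dotted quarter note = 6; sixteenth note = 1; eighth tied to quarter (eighth + quarter) = 6; dotted whole note = 24; a full sixteenth-note quintuplet (5 notes) (five quintuplet sixteenths span one quarter) = 4; quarter = 4; a full sixteenth-note quintuplet (5 notes) (five quintuplet sixteenths span one quarter) = 4; sixteenth = 1.
Sum: 6 + 1 + 6 + 24 + 4 + 4 + 4 + 1 = 50.
Remaining: 54 − 50 = 4 sixteenth notes, which is a quarter note.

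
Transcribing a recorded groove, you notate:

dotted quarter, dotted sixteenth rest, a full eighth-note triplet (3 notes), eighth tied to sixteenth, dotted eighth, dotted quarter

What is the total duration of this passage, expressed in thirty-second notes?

47

Each duration in thirty-second notes: dotted quarter = 12; dotted sixteenth rest = 3; a full eighth-note triplet (3 notes) (three triplet eighths span one quarter) = 8; eighth tied to sixteenth (eighth + sixteenth) = 6; dotted eighth = 6; dotted quarter = 12.
Adding: 12 + 3 + 8 + 6 + 6 + 12 = 47 thirty-second notes.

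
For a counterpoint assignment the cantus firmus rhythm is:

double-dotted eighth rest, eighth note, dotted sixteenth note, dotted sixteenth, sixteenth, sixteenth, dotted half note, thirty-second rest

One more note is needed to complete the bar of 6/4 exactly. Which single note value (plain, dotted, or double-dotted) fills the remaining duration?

sixteenth note

The bar of 6/4 = 48 thirty-second notes.
Convert each value to thirty-second notes: double-dotted eighth rest = 7; eighth note = 4; dotted sixteenth note = 3; dotted sixteenth = 3; sixteenth = 2; sixteenth = 2; dotted half note = 24; thirty-second rest = 1.
Altogether 7 + 4 + 3 + 3 + 2 + 2 + 24 + 1 = 46.
Remaining: 48 − 46 = 2 thirty-second notes, which is a sixteenth note.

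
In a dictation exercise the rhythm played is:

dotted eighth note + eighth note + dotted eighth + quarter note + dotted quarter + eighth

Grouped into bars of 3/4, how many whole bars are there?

1

One bar of 3/4 = 12 sixteenth notes.
Express everything in sixteenth notes: dotted eighth note = 3; eighth note = 2; dotted eighth = 3; quarter note = 4; dotted quarter = 6; eighth = 2.
Sum: 3 + 2 + 3 + 4 + 6 + 2 = 20.
20 ÷ 12 = 1 complete bar with 8 left over.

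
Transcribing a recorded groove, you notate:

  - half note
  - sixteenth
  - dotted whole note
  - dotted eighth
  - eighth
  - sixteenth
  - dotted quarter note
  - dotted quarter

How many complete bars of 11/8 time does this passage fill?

One bar of 11/8 = 22 sixteenth notes.
Working in sixteenth notes: half note = 8; sixteenth = 1; dotted whole note = 24; dotted eighth = 3; eighth = 2; sixteenth = 1; dotted quarter note = 6; dotted quarter = 6.
Total: 8 + 1 + 24 + 3 + 2 + 1 + 6 + 6 = 51.
51 ÷ 22 = 2 complete bars with 7 left over.

2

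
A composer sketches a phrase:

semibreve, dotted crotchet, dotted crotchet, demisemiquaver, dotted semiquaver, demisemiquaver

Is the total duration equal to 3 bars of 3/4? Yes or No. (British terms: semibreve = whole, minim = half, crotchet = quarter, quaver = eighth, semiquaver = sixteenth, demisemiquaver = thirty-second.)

One bar of 3/4 = 24 thirty-second notes, so 3 bars = 72.
Working in thirty-second notes: semibreve = 32; dotted crotchet = 12; dotted crotchet = 12; demisemiquaver = 1; dotted semiquaver = 3; demisemiquaver = 1.
Altogether 32 + 12 + 12 + 1 + 3 + 1 = 61.
61 falls short of 72, so the answer is No.

No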